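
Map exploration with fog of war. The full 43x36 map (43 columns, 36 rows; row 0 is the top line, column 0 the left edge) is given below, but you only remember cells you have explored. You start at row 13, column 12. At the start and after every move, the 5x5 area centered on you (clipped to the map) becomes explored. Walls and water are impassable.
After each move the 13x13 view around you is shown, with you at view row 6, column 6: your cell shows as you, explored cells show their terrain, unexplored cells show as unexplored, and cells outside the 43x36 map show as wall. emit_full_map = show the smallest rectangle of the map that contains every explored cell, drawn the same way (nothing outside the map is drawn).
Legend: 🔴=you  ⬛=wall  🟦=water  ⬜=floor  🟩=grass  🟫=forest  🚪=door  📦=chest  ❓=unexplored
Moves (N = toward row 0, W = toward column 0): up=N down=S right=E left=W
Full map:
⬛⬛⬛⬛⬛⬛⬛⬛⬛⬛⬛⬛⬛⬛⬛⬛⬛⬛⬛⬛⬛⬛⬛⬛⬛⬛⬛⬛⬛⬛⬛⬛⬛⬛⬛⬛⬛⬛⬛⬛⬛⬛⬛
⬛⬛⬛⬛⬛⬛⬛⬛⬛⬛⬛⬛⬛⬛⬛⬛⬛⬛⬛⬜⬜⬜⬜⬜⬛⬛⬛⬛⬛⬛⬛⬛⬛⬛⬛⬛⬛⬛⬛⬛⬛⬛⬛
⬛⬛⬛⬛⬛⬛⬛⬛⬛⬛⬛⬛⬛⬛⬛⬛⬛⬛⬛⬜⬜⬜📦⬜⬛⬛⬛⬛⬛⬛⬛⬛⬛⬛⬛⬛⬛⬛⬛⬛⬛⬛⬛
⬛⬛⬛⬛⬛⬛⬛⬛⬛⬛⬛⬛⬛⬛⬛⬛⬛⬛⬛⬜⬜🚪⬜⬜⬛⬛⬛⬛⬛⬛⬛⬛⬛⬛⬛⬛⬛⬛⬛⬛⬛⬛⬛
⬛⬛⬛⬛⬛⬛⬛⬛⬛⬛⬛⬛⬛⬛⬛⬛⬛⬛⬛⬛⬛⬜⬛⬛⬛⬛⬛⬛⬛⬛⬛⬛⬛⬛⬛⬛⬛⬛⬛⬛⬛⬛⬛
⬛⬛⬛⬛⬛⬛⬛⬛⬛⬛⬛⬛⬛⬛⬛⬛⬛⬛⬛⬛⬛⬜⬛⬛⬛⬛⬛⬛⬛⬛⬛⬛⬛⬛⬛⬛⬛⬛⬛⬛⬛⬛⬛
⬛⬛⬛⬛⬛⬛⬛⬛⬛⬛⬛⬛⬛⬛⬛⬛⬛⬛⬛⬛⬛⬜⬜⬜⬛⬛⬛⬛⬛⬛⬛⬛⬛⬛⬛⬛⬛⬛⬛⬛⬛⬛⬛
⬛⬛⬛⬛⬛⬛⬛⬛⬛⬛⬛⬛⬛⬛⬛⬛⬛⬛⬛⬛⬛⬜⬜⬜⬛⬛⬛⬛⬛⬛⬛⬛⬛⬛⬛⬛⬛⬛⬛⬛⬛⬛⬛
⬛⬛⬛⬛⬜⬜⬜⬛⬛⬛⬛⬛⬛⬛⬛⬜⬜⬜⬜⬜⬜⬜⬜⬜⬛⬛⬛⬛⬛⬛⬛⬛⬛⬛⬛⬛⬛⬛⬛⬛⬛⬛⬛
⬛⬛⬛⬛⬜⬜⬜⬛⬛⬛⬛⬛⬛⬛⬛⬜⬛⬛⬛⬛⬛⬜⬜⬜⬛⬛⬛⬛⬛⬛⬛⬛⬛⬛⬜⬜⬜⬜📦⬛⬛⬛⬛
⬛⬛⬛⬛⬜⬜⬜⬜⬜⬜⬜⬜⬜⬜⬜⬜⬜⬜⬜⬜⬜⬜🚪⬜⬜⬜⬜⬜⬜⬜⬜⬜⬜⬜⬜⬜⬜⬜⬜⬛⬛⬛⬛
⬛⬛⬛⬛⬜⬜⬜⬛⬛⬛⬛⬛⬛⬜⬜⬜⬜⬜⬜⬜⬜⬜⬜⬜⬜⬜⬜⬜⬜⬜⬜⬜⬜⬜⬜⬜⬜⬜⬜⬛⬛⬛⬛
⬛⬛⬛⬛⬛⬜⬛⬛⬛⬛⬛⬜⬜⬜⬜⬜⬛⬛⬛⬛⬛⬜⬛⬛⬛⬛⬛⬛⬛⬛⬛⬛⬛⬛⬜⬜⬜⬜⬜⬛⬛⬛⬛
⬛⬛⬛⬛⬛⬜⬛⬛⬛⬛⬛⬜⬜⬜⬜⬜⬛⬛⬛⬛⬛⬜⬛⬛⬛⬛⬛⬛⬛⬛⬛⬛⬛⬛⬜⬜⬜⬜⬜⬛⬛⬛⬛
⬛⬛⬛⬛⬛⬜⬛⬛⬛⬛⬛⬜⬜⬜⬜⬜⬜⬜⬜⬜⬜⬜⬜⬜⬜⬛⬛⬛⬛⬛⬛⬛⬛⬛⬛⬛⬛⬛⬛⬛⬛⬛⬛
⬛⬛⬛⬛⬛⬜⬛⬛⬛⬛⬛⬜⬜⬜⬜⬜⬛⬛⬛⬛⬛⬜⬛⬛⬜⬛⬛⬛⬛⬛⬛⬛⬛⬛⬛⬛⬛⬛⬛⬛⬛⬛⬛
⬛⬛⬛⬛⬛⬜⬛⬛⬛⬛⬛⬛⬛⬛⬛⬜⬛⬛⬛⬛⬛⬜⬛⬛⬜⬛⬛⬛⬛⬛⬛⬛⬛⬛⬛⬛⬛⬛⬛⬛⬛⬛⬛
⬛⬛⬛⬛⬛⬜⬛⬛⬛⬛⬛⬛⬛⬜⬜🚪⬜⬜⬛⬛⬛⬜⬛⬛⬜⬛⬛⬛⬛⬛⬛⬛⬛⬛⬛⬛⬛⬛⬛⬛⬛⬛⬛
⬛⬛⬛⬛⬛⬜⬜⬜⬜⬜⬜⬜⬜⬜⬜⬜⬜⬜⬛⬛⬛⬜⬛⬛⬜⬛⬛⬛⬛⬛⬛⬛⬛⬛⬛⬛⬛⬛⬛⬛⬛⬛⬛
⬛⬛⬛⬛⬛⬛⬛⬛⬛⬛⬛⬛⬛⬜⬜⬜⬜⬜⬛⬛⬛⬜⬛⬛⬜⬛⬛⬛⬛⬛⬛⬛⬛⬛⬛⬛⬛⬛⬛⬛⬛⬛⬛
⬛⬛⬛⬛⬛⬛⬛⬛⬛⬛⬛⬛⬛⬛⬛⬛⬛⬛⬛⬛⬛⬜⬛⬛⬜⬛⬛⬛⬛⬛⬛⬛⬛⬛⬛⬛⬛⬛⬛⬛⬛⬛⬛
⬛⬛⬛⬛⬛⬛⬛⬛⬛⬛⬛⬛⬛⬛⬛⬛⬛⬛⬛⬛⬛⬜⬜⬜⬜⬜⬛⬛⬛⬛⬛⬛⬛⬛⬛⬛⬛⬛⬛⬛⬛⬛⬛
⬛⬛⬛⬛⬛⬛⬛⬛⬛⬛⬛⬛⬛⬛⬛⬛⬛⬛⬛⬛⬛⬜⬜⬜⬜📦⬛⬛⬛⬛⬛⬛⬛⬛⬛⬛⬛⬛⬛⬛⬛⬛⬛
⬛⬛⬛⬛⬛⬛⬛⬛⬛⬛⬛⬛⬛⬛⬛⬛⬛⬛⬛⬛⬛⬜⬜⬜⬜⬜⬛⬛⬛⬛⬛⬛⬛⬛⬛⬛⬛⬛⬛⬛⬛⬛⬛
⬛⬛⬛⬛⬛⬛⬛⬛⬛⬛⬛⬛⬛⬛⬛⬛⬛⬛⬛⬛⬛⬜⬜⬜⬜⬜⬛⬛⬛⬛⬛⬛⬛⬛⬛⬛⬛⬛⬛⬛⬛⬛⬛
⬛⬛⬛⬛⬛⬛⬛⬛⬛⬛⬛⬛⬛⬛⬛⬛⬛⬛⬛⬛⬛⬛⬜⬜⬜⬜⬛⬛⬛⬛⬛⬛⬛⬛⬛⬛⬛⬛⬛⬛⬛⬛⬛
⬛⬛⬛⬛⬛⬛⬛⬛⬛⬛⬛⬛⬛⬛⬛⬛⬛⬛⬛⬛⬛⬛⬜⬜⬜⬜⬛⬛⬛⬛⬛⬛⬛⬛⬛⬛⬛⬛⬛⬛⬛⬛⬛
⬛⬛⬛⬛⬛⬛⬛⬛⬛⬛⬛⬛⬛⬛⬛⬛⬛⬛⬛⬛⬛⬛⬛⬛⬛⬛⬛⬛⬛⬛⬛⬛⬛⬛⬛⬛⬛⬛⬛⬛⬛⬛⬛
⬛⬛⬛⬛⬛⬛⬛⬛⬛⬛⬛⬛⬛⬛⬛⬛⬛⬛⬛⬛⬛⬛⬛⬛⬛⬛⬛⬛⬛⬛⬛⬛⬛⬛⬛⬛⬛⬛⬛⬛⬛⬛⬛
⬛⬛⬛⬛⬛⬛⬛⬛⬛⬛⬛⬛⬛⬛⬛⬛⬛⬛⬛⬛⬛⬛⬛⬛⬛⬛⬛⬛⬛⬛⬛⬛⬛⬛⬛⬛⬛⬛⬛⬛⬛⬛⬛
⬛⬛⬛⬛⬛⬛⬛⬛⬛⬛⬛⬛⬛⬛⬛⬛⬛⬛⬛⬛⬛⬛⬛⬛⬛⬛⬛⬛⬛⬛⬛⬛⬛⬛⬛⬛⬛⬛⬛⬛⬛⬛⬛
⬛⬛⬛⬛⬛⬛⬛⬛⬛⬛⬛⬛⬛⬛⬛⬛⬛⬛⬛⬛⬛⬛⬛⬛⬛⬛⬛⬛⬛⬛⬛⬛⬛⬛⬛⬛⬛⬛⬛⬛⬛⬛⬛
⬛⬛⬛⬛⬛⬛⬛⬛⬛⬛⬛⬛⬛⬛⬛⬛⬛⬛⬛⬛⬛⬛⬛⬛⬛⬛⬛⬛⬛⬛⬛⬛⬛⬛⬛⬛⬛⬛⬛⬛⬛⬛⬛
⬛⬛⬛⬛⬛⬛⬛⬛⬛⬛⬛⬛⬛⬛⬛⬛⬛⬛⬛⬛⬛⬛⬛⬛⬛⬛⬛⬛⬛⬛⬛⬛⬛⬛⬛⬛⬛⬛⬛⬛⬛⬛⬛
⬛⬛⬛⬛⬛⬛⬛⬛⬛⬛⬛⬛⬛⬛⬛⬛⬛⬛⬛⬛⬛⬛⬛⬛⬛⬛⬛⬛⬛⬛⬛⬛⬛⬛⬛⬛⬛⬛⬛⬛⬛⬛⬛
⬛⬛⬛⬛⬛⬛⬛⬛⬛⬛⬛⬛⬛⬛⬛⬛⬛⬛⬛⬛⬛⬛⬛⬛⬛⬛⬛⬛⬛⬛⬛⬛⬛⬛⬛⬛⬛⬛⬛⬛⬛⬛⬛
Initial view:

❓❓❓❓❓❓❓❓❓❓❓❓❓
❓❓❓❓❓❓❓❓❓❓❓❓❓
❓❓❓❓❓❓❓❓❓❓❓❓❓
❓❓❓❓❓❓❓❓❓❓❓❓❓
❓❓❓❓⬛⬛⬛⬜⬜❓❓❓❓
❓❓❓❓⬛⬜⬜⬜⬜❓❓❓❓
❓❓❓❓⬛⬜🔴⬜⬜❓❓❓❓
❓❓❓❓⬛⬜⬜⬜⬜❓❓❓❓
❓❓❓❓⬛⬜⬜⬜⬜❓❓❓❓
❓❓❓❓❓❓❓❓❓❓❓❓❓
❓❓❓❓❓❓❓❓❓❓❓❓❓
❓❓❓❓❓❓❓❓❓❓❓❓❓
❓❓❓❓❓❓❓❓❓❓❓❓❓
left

❓❓❓❓❓❓❓❓❓❓❓❓❓
❓❓❓❓❓❓❓❓❓❓❓❓❓
❓❓❓❓❓❓❓❓❓❓❓❓❓
❓❓❓❓❓❓❓❓❓❓❓❓❓
❓❓❓❓⬛⬛⬛⬛⬜⬜❓❓❓
❓❓❓❓⬛⬛⬜⬜⬜⬜❓❓❓
❓❓❓❓⬛⬛🔴⬜⬜⬜❓❓❓
❓❓❓❓⬛⬛⬜⬜⬜⬜❓❓❓
❓❓❓❓⬛⬛⬜⬜⬜⬜❓❓❓
❓❓❓❓❓❓❓❓❓❓❓❓❓
❓❓❓❓❓❓❓❓❓❓❓❓❓
❓❓❓❓❓❓❓❓❓❓❓❓❓
❓❓❓❓❓❓❓❓❓❓❓❓❓

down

❓❓❓❓❓❓❓❓❓❓❓❓❓
❓❓❓❓❓❓❓❓❓❓❓❓❓
❓❓❓❓❓❓❓❓❓❓❓❓❓
❓❓❓❓⬛⬛⬛⬛⬜⬜❓❓❓
❓❓❓❓⬛⬛⬜⬜⬜⬜❓❓❓
❓❓❓❓⬛⬛⬜⬜⬜⬜❓❓❓
❓❓❓❓⬛⬛🔴⬜⬜⬜❓❓❓
❓❓❓❓⬛⬛⬜⬜⬜⬜❓❓❓
❓❓❓❓⬛⬛⬛⬛⬛❓❓❓❓
❓❓❓❓❓❓❓❓❓❓❓❓❓
❓❓❓❓❓❓❓❓❓❓❓❓❓
❓❓❓❓❓❓❓❓❓❓❓❓❓
❓❓❓❓❓❓❓❓❓❓❓❓❓

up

❓❓❓❓❓❓❓❓❓❓❓❓❓
❓❓❓❓❓❓❓❓❓❓❓❓❓
❓❓❓❓❓❓❓❓❓❓❓❓❓
❓❓❓❓❓❓❓❓❓❓❓❓❓
❓❓❓❓⬛⬛⬛⬛⬜⬜❓❓❓
❓❓❓❓⬛⬛⬜⬜⬜⬜❓❓❓
❓❓❓❓⬛⬛🔴⬜⬜⬜❓❓❓
❓❓❓❓⬛⬛⬜⬜⬜⬜❓❓❓
❓❓❓❓⬛⬛⬜⬜⬜⬜❓❓❓
❓❓❓❓⬛⬛⬛⬛⬛❓❓❓❓
❓❓❓❓❓❓❓❓❓❓❓❓❓
❓❓❓❓❓❓❓❓❓❓❓❓❓
❓❓❓❓❓❓❓❓❓❓❓❓❓

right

❓❓❓❓❓❓❓❓❓❓❓❓❓
❓❓❓❓❓❓❓❓❓❓❓❓❓
❓❓❓❓❓❓❓❓❓❓❓❓❓
❓❓❓❓❓❓❓❓❓❓❓❓❓
❓❓❓⬛⬛⬛⬛⬜⬜❓❓❓❓
❓❓❓⬛⬛⬜⬜⬜⬜❓❓❓❓
❓❓❓⬛⬛⬜🔴⬜⬜❓❓❓❓
❓❓❓⬛⬛⬜⬜⬜⬜❓❓❓❓
❓❓❓⬛⬛⬜⬜⬜⬜❓❓❓❓
❓❓❓⬛⬛⬛⬛⬛❓❓❓❓❓
❓❓❓❓❓❓❓❓❓❓❓❓❓
❓❓❓❓❓❓❓❓❓❓❓❓❓
❓❓❓❓❓❓❓❓❓❓❓❓❓

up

❓❓❓❓❓❓❓❓❓❓❓❓❓
❓❓❓❓❓❓❓❓❓❓❓❓❓
❓❓❓❓❓❓❓❓❓❓❓❓❓
❓❓❓❓❓❓❓❓❓❓❓❓❓
❓❓❓❓⬜⬜⬜⬜⬜❓❓❓❓
❓❓❓⬛⬛⬛⬛⬜⬜❓❓❓❓
❓❓❓⬛⬛⬜🔴⬜⬜❓❓❓❓
❓❓❓⬛⬛⬜⬜⬜⬜❓❓❓❓
❓❓❓⬛⬛⬜⬜⬜⬜❓❓❓❓
❓❓❓⬛⬛⬜⬜⬜⬜❓❓❓❓
❓❓❓⬛⬛⬛⬛⬛❓❓❓❓❓
❓❓❓❓❓❓❓❓❓❓❓❓❓
❓❓❓❓❓❓❓❓❓❓❓❓❓

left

❓❓❓❓❓❓❓❓❓❓❓❓❓
❓❓❓❓❓❓❓❓❓❓❓❓❓
❓❓❓❓❓❓❓❓❓❓❓❓❓
❓❓❓❓❓❓❓❓❓❓❓❓❓
❓❓❓❓⬜⬜⬜⬜⬜⬜❓❓❓
❓❓❓❓⬛⬛⬛⬛⬜⬜❓❓❓
❓❓❓❓⬛⬛🔴⬜⬜⬜❓❓❓
❓❓❓❓⬛⬛⬜⬜⬜⬜❓❓❓
❓❓❓❓⬛⬛⬜⬜⬜⬜❓❓❓
❓❓❓❓⬛⬛⬜⬜⬜⬜❓❓❓
❓❓❓❓⬛⬛⬛⬛⬛❓❓❓❓
❓❓❓❓❓❓❓❓❓❓❓❓❓
❓❓❓❓❓❓❓❓❓❓❓❓❓

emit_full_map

⬜⬜⬜⬜⬜⬜
⬛⬛⬛⬛⬜⬜
⬛⬛🔴⬜⬜⬜
⬛⬛⬜⬜⬜⬜
⬛⬛⬜⬜⬜⬜
⬛⬛⬜⬜⬜⬜
⬛⬛⬛⬛⬛❓

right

❓❓❓❓❓❓❓❓❓❓❓❓❓
❓❓❓❓❓❓❓❓❓❓❓❓❓
❓❓❓❓❓❓❓❓❓❓❓❓❓
❓❓❓❓❓❓❓❓❓❓❓❓❓
❓❓❓⬜⬜⬜⬜⬜⬜❓❓❓❓
❓❓❓⬛⬛⬛⬛⬜⬜❓❓❓❓
❓❓❓⬛⬛⬜🔴⬜⬜❓❓❓❓
❓❓❓⬛⬛⬜⬜⬜⬜❓❓❓❓
❓❓❓⬛⬛⬜⬜⬜⬜❓❓❓❓
❓❓❓⬛⬛⬜⬜⬜⬜❓❓❓❓
❓❓❓⬛⬛⬛⬛⬛❓❓❓❓❓
❓❓❓❓❓❓❓❓❓❓❓❓❓
❓❓❓❓❓❓❓❓❓❓❓❓❓

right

❓❓❓❓❓❓❓❓❓❓❓❓❓
❓❓❓❓❓❓❓❓❓❓❓❓❓
❓❓❓❓❓❓❓❓❓❓❓❓❓
❓❓❓❓❓❓❓❓❓❓❓❓❓
❓❓⬜⬜⬜⬜⬜⬜⬜❓❓❓❓
❓❓⬛⬛⬛⬛⬜⬜⬜❓❓❓❓
❓❓⬛⬛⬜⬜🔴⬜⬜❓❓❓❓
❓❓⬛⬛⬜⬜⬜⬜⬜❓❓❓❓
❓❓⬛⬛⬜⬜⬜⬜⬜❓❓❓❓
❓❓⬛⬛⬜⬜⬜⬜❓❓❓❓❓
❓❓⬛⬛⬛⬛⬛❓❓❓❓❓❓
❓❓❓❓❓❓❓❓❓❓❓❓❓
❓❓❓❓❓❓❓❓❓❓❓❓❓

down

❓❓❓❓❓❓❓❓❓❓❓❓❓
❓❓❓❓❓❓❓❓❓❓❓❓❓
❓❓❓❓❓❓❓❓❓❓❓❓❓
❓❓⬜⬜⬜⬜⬜⬜⬜❓❓❓❓
❓❓⬛⬛⬛⬛⬜⬜⬜❓❓❓❓
❓❓⬛⬛⬜⬜⬜⬜⬜❓❓❓❓
❓❓⬛⬛⬜⬜🔴⬜⬜❓❓❓❓
❓❓⬛⬛⬜⬜⬜⬜⬜❓❓❓❓
❓❓⬛⬛⬜⬜⬜⬜⬜❓❓❓❓
❓❓⬛⬛⬛⬛⬛❓❓❓❓❓❓
❓❓❓❓❓❓❓❓❓❓❓❓❓
❓❓❓❓❓❓❓❓❓❓❓❓❓
❓❓❓❓❓❓❓❓❓❓❓❓❓

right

❓❓❓❓❓❓❓❓❓❓❓❓❓
❓❓❓❓❓❓❓❓❓❓❓❓❓
❓❓❓❓❓❓❓❓❓❓❓❓❓
❓⬜⬜⬜⬜⬜⬜⬜❓❓❓❓❓
❓⬛⬛⬛⬛⬜⬜⬜⬜❓❓❓❓
❓⬛⬛⬜⬜⬜⬜⬜⬛❓❓❓❓
❓⬛⬛⬜⬜⬜🔴⬜⬛❓❓❓❓
❓⬛⬛⬜⬜⬜⬜⬜⬜❓❓❓❓
❓⬛⬛⬜⬜⬜⬜⬜⬛❓❓❓❓
❓⬛⬛⬛⬛⬛❓❓❓❓❓❓❓
❓❓❓❓❓❓❓❓❓❓❓❓❓
❓❓❓❓❓❓❓❓❓❓❓❓❓
❓❓❓❓❓❓❓❓❓❓❓❓❓

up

❓❓❓❓❓❓❓❓❓❓❓❓❓
❓❓❓❓❓❓❓❓❓❓❓❓❓
❓❓❓❓❓❓❓❓❓❓❓❓❓
❓❓❓❓❓❓❓❓❓❓❓❓❓
❓⬜⬜⬜⬜⬜⬜⬜⬜❓❓❓❓
❓⬛⬛⬛⬛⬜⬜⬜⬜❓❓❓❓
❓⬛⬛⬜⬜⬜🔴⬜⬛❓❓❓❓
❓⬛⬛⬜⬜⬜⬜⬜⬛❓❓❓❓
❓⬛⬛⬜⬜⬜⬜⬜⬜❓❓❓❓
❓⬛⬛⬜⬜⬜⬜⬜⬛❓❓❓❓
❓⬛⬛⬛⬛⬛❓❓❓❓❓❓❓
❓❓❓❓❓❓❓❓❓❓❓❓❓
❓❓❓❓❓❓❓❓❓❓❓❓❓

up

❓❓❓❓❓❓❓❓❓❓❓❓❓
❓❓❓❓❓❓❓❓❓❓❓❓❓
❓❓❓❓❓❓❓❓❓❓❓❓❓
❓❓❓❓❓❓❓❓❓❓❓❓❓
❓❓❓❓⬛⬛⬛⬜⬛❓❓❓❓
❓⬜⬜⬜⬜⬜⬜⬜⬜❓❓❓❓
❓⬛⬛⬛⬛⬜🔴⬜⬜❓❓❓❓
❓⬛⬛⬜⬜⬜⬜⬜⬛❓❓❓❓
❓⬛⬛⬜⬜⬜⬜⬜⬛❓❓❓❓
❓⬛⬛⬜⬜⬜⬜⬜⬜❓❓❓❓
❓⬛⬛⬜⬜⬜⬜⬜⬛❓❓❓❓
❓⬛⬛⬛⬛⬛❓❓❓❓❓❓❓
❓❓❓❓❓❓❓❓❓❓❓❓❓

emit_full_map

❓❓❓⬛⬛⬛⬜⬛
⬜⬜⬜⬜⬜⬜⬜⬜
⬛⬛⬛⬛⬜🔴⬜⬜
⬛⬛⬜⬜⬜⬜⬜⬛
⬛⬛⬜⬜⬜⬜⬜⬛
⬛⬛⬜⬜⬜⬜⬜⬜
⬛⬛⬜⬜⬜⬜⬜⬛
⬛⬛⬛⬛⬛❓❓❓

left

❓❓❓❓❓❓❓❓❓❓❓❓❓
❓❓❓❓❓❓❓❓❓❓❓❓❓
❓❓❓❓❓❓❓❓❓❓❓❓❓
❓❓❓❓❓❓❓❓❓❓❓❓❓
❓❓❓❓⬛⬛⬛⬛⬜⬛❓❓❓
❓❓⬜⬜⬜⬜⬜⬜⬜⬜❓❓❓
❓❓⬛⬛⬛⬛🔴⬜⬜⬜❓❓❓
❓❓⬛⬛⬜⬜⬜⬜⬜⬛❓❓❓
❓❓⬛⬛⬜⬜⬜⬜⬜⬛❓❓❓
❓❓⬛⬛⬜⬜⬜⬜⬜⬜❓❓❓
❓❓⬛⬛⬜⬜⬜⬜⬜⬛❓❓❓
❓❓⬛⬛⬛⬛⬛❓❓❓❓❓❓
❓❓❓❓❓❓❓❓❓❓❓❓❓

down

❓❓❓❓❓❓❓❓❓❓❓❓❓
❓❓❓❓❓❓❓❓❓❓❓❓❓
❓❓❓❓❓❓❓❓❓❓❓❓❓
❓❓❓❓⬛⬛⬛⬛⬜⬛❓❓❓
❓❓⬜⬜⬜⬜⬜⬜⬜⬜❓❓❓
❓❓⬛⬛⬛⬛⬜⬜⬜⬜❓❓❓
❓❓⬛⬛⬜⬜🔴⬜⬜⬛❓❓❓
❓❓⬛⬛⬜⬜⬜⬜⬜⬛❓❓❓
❓❓⬛⬛⬜⬜⬜⬜⬜⬜❓❓❓
❓❓⬛⬛⬜⬜⬜⬜⬜⬛❓❓❓
❓❓⬛⬛⬛⬛⬛❓❓❓❓❓❓
❓❓❓❓❓❓❓❓❓❓❓❓❓
❓❓❓❓❓❓❓❓❓❓❓❓❓

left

❓❓❓❓❓❓❓❓❓❓❓❓❓
❓❓❓❓❓❓❓❓❓❓❓❓❓
❓❓❓❓❓❓❓❓❓❓❓❓❓
❓❓❓❓❓⬛⬛⬛⬛⬜⬛❓❓
❓❓❓⬜⬜⬜⬜⬜⬜⬜⬜❓❓
❓❓❓⬛⬛⬛⬛⬜⬜⬜⬜❓❓
❓❓❓⬛⬛⬜🔴⬜⬜⬜⬛❓❓
❓❓❓⬛⬛⬜⬜⬜⬜⬜⬛❓❓
❓❓❓⬛⬛⬜⬜⬜⬜⬜⬜❓❓
❓❓❓⬛⬛⬜⬜⬜⬜⬜⬛❓❓
❓❓❓⬛⬛⬛⬛⬛❓❓❓❓❓
❓❓❓❓❓❓❓❓❓❓❓❓❓
❓❓❓❓❓❓❓❓❓❓❓❓❓

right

❓❓❓❓❓❓❓❓❓❓❓❓❓
❓❓❓❓❓❓❓❓❓❓❓❓❓
❓❓❓❓❓❓❓❓❓❓❓❓❓
❓❓❓❓⬛⬛⬛⬛⬜⬛❓❓❓
❓❓⬜⬜⬜⬜⬜⬜⬜⬜❓❓❓
❓❓⬛⬛⬛⬛⬜⬜⬜⬜❓❓❓
❓❓⬛⬛⬜⬜🔴⬜⬜⬛❓❓❓
❓❓⬛⬛⬜⬜⬜⬜⬜⬛❓❓❓
❓❓⬛⬛⬜⬜⬜⬜⬜⬜❓❓❓
❓❓⬛⬛⬜⬜⬜⬜⬜⬛❓❓❓
❓❓⬛⬛⬛⬛⬛❓❓❓❓❓❓
❓❓❓❓❓❓❓❓❓❓❓❓❓
❓❓❓❓❓❓❓❓❓❓❓❓❓

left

❓❓❓❓❓❓❓❓❓❓❓❓❓
❓❓❓❓❓❓❓❓❓❓❓❓❓
❓❓❓❓❓❓❓❓❓❓❓❓❓
❓❓❓❓❓⬛⬛⬛⬛⬜⬛❓❓
❓❓❓⬜⬜⬜⬜⬜⬜⬜⬜❓❓
❓❓❓⬛⬛⬛⬛⬜⬜⬜⬜❓❓
❓❓❓⬛⬛⬜🔴⬜⬜⬜⬛❓❓
❓❓❓⬛⬛⬜⬜⬜⬜⬜⬛❓❓
❓❓❓⬛⬛⬜⬜⬜⬜⬜⬜❓❓
❓❓❓⬛⬛⬜⬜⬜⬜⬜⬛❓❓
❓❓❓⬛⬛⬛⬛⬛❓❓❓❓❓
❓❓❓❓❓❓❓❓❓❓❓❓❓
❓❓❓❓❓❓❓❓❓❓❓❓❓


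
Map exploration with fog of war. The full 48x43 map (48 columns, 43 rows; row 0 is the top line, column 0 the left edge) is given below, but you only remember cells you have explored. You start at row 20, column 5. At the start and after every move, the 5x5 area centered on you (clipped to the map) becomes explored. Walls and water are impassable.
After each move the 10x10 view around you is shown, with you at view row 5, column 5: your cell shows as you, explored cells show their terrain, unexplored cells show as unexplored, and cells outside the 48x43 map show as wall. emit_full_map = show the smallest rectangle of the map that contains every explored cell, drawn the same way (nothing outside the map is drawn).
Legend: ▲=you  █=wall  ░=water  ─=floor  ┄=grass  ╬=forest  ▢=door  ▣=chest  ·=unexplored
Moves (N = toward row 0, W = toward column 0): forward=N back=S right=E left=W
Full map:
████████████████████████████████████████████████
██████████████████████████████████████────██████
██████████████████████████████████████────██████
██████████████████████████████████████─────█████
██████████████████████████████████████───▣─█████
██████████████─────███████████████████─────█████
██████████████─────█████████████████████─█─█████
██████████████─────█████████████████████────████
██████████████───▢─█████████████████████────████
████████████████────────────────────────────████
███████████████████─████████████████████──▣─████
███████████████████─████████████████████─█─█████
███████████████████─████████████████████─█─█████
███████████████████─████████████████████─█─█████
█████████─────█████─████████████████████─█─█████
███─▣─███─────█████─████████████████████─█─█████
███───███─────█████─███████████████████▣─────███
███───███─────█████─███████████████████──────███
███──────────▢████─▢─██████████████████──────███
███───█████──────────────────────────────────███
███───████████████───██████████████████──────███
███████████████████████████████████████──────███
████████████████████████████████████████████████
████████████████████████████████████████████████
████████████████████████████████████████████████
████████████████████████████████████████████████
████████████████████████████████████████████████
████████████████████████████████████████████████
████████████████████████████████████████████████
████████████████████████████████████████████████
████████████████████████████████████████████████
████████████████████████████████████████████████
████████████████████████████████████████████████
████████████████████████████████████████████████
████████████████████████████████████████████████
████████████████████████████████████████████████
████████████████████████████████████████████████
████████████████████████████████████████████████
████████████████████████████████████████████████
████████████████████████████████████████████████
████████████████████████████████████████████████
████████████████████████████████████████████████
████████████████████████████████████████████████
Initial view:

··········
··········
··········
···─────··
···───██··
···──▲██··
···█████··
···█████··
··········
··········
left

█·········
█·········
█·········
█··█─────·
█··█───██·
█··█─▲─██·
█··██████·
█··██████·
█·········
█·········

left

██········
██········
██········
██·██─────
██·██───██
██·██▲──██
██·███████
██·███████
██········
██········

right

█·········
█·········
█·········
█·██─────·
█·██───██·
█·██─▲─██·
█·███████·
█·███████·
█·········
█·········

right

··········
··········
··········
·██─────··
·██───██··
·██──▲██··
·███████··
·███████··
··········
··········

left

█·········
█·········
█·········
█·██─────·
█·██───██·
█·██─▲─██·
█·███████·
█·███████·
█·········
█·········

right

··········
··········
··········
·██─────··
·██───██··
·██──▲██··
·███████··
·███████··
··········
··········

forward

··········
··········
··········
···───██··
·██─────··
·██──▲██··
·██───██··
·███████··
·███████··
··········

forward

··········
··········
··········
···───██··
···───██··
·██──▲──··
·██───██··
·██───██··
·███████··
·███████··

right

··········
··········
··········
··───███··
··───███··
██───▲──··
██───███··
██───███··
███████···
███████···

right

··········
··········
··········
·───███─··
·───███─··
█────▲──··
█───████··
█───████··
██████····
██████····

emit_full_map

··───███─
··───███─
██────▲──
██───████
██───████
███████··
███████··

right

··········
··········
··········
───███──··
───███──··
─────▲──··
───█████··
───█████··
█████·····
█████·····

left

··········
··········
··········
·───███──·
·───███──·
█────▲───·
█───█████·
█───█████·
██████····
██████····

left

··········
··········
··········
··───███──
··───███──
██───▲────
██───█████
██───█████
███████···
███████···

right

··········
··········
··········
·───███──·
·───███──·
█────▲───·
█───█████·
█───█████·
██████····
██████····

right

··········
··········
··········
───███──··
───███──··
─────▲──··
───█████··
───█████··
█████·····
█████·····

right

··········
··········
··········
──███───··
──███───··
─────▲──··
──█████─··
──██████··
████······
████······

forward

··········
··········
··········
···██───··
──███───··
──███▲──··
────────··
──█████─··
──██████··
████······

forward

··········
··········
··········
···██───··
···██───··
──███▲──··
──███───··
────────··
──█████─··
──██████··

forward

··········
··········
··········
···█████··
···██───··
···██▲──··
──███───··
──███───··
────────··
──█████─··

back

··········
··········
···█████··
···██───··
···██───··
──███▲──··
──███───··
────────··
──█████─··
──██████··

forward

··········
··········
··········
···█████··
···██───··
···██▲──··
──███───··
──███───··
────────··
──█████─··

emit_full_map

······█████
······██───
······██▲──
··───███───
··───███───
██─────────
██───█████─
██───██████
███████····
███████····

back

··········
··········
···█████··
···██───··
···██───··
──███▲──··
──███───··
────────··
──█████─··
──██████··


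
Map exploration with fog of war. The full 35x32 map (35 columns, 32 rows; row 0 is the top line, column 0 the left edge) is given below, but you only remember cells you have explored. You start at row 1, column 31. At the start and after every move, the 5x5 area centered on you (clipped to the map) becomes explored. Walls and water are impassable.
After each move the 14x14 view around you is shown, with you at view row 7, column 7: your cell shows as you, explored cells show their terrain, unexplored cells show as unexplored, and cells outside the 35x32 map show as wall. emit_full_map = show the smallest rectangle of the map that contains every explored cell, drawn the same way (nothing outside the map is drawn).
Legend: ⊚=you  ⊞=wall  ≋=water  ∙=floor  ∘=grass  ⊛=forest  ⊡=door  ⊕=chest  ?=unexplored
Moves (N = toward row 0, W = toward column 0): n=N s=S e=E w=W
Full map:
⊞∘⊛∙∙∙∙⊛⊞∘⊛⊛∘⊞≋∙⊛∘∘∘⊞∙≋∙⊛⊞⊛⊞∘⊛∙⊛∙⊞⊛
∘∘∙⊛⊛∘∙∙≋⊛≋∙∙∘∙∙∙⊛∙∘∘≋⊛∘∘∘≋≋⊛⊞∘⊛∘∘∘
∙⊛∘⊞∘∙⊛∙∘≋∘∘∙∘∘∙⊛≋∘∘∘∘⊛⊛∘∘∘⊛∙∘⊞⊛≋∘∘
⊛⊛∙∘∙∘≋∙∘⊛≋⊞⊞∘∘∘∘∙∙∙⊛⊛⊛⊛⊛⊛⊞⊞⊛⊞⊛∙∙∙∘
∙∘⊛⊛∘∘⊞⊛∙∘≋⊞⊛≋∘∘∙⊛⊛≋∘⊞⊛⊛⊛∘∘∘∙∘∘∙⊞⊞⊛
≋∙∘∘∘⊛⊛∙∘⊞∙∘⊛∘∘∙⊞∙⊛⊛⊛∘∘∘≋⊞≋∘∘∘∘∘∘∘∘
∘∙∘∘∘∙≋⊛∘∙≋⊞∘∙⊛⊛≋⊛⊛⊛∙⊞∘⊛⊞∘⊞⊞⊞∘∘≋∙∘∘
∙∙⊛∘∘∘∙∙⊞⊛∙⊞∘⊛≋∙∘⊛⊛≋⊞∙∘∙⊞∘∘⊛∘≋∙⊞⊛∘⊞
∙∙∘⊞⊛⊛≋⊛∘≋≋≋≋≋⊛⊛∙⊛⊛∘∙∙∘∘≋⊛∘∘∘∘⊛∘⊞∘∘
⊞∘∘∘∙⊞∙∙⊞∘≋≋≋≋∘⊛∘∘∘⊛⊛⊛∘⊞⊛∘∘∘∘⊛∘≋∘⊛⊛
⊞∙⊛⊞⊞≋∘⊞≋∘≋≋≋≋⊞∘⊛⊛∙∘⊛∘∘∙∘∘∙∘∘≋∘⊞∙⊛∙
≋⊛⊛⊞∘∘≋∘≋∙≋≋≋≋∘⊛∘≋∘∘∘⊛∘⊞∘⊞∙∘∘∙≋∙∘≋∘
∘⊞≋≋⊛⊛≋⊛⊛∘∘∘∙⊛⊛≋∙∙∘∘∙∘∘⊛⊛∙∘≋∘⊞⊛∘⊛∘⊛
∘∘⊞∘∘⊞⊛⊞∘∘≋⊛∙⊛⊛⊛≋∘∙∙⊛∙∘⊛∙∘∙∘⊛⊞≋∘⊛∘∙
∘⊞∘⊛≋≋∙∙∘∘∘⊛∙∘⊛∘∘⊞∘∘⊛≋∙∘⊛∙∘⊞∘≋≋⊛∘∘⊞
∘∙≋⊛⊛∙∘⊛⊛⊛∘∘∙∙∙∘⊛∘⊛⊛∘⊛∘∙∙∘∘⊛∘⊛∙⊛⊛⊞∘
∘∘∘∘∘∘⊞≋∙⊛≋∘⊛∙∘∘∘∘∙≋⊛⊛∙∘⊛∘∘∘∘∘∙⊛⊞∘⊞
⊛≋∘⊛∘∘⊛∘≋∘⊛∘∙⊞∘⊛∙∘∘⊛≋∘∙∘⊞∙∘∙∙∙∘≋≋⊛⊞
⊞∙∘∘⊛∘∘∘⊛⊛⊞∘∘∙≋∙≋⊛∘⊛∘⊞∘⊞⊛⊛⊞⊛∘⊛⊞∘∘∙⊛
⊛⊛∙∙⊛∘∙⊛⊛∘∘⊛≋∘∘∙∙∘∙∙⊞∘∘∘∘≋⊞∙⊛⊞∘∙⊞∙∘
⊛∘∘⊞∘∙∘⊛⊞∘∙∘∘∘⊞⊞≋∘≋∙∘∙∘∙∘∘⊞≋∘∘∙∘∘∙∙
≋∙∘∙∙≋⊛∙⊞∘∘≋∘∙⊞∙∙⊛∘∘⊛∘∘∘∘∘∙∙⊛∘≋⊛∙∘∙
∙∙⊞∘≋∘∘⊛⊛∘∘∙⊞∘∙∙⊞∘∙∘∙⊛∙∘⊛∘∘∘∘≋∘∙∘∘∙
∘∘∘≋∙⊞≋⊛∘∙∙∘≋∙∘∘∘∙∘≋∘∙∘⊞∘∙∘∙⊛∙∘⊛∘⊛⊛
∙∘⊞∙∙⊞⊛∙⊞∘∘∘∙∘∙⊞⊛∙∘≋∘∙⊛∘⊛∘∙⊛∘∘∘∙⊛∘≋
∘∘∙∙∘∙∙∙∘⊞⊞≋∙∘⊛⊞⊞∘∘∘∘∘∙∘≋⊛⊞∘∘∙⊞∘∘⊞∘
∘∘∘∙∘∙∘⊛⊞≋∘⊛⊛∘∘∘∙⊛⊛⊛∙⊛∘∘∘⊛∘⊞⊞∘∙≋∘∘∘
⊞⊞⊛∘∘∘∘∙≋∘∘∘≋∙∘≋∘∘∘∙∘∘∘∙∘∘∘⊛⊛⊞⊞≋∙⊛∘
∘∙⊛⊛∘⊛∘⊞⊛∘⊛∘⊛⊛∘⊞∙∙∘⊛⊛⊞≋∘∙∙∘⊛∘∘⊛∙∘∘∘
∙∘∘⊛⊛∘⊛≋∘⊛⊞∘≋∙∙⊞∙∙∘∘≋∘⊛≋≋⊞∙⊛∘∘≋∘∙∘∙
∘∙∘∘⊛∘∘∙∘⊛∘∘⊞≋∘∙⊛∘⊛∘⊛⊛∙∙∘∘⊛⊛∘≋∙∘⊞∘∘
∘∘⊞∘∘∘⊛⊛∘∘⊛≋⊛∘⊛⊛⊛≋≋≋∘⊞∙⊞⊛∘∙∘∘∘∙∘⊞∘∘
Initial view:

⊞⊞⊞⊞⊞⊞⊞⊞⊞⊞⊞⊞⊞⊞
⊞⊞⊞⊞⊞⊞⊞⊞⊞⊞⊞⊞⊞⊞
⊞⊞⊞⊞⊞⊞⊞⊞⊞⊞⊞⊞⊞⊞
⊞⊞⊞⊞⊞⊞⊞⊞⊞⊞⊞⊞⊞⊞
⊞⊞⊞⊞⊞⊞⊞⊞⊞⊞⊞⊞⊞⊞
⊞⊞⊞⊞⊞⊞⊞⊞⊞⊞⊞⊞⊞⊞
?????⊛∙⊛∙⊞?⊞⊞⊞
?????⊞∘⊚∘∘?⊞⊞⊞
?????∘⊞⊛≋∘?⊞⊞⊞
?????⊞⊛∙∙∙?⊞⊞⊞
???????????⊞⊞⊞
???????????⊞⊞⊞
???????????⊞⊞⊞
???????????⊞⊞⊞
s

⊞⊞⊞⊞⊞⊞⊞⊞⊞⊞⊞⊞⊞⊞
⊞⊞⊞⊞⊞⊞⊞⊞⊞⊞⊞⊞⊞⊞
⊞⊞⊞⊞⊞⊞⊞⊞⊞⊞⊞⊞⊞⊞
⊞⊞⊞⊞⊞⊞⊞⊞⊞⊞⊞⊞⊞⊞
⊞⊞⊞⊞⊞⊞⊞⊞⊞⊞⊞⊞⊞⊞
?????⊛∙⊛∙⊞?⊞⊞⊞
?????⊞∘⊛∘∘?⊞⊞⊞
?????∘⊞⊚≋∘?⊞⊞⊞
?????⊞⊛∙∙∙?⊞⊞⊞
?????∘∘∙⊞⊞?⊞⊞⊞
???????????⊞⊞⊞
???????????⊞⊞⊞
???????????⊞⊞⊞
???????????⊞⊞⊞

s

⊞⊞⊞⊞⊞⊞⊞⊞⊞⊞⊞⊞⊞⊞
⊞⊞⊞⊞⊞⊞⊞⊞⊞⊞⊞⊞⊞⊞
⊞⊞⊞⊞⊞⊞⊞⊞⊞⊞⊞⊞⊞⊞
⊞⊞⊞⊞⊞⊞⊞⊞⊞⊞⊞⊞⊞⊞
?????⊛∙⊛∙⊞?⊞⊞⊞
?????⊞∘⊛∘∘?⊞⊞⊞
?????∘⊞⊛≋∘?⊞⊞⊞
?????⊞⊛⊚∙∙?⊞⊞⊞
?????∘∘∙⊞⊞?⊞⊞⊞
?????∘∘∘∘∘?⊞⊞⊞
???????????⊞⊞⊞
???????????⊞⊞⊞
???????????⊞⊞⊞
???????????⊞⊞⊞

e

⊞⊞⊞⊞⊞⊞⊞⊞⊞⊞⊞⊞⊞⊞
⊞⊞⊞⊞⊞⊞⊞⊞⊞⊞⊞⊞⊞⊞
⊞⊞⊞⊞⊞⊞⊞⊞⊞⊞⊞⊞⊞⊞
⊞⊞⊞⊞⊞⊞⊞⊞⊞⊞⊞⊞⊞⊞
????⊛∙⊛∙⊞?⊞⊞⊞⊞
????⊞∘⊛∘∘∘⊞⊞⊞⊞
????∘⊞⊛≋∘∘⊞⊞⊞⊞
????⊞⊛∙⊚∙∘⊞⊞⊞⊞
????∘∘∙⊞⊞⊛⊞⊞⊞⊞
????∘∘∘∘∘∘⊞⊞⊞⊞
??????????⊞⊞⊞⊞
??????????⊞⊞⊞⊞
??????????⊞⊞⊞⊞
??????????⊞⊞⊞⊞

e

⊞⊞⊞⊞⊞⊞⊞⊞⊞⊞⊞⊞⊞⊞
⊞⊞⊞⊞⊞⊞⊞⊞⊞⊞⊞⊞⊞⊞
⊞⊞⊞⊞⊞⊞⊞⊞⊞⊞⊞⊞⊞⊞
⊞⊞⊞⊞⊞⊞⊞⊞⊞⊞⊞⊞⊞⊞
???⊛∙⊛∙⊞?⊞⊞⊞⊞⊞
???⊞∘⊛∘∘∘⊞⊞⊞⊞⊞
???∘⊞⊛≋∘∘⊞⊞⊞⊞⊞
???⊞⊛∙∙⊚∘⊞⊞⊞⊞⊞
???∘∘∙⊞⊞⊛⊞⊞⊞⊞⊞
???∘∘∘∘∘∘⊞⊞⊞⊞⊞
?????????⊞⊞⊞⊞⊞
?????????⊞⊞⊞⊞⊞
?????????⊞⊞⊞⊞⊞
?????????⊞⊞⊞⊞⊞

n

⊞⊞⊞⊞⊞⊞⊞⊞⊞⊞⊞⊞⊞⊞
⊞⊞⊞⊞⊞⊞⊞⊞⊞⊞⊞⊞⊞⊞
⊞⊞⊞⊞⊞⊞⊞⊞⊞⊞⊞⊞⊞⊞
⊞⊞⊞⊞⊞⊞⊞⊞⊞⊞⊞⊞⊞⊞
⊞⊞⊞⊞⊞⊞⊞⊞⊞⊞⊞⊞⊞⊞
???⊛∙⊛∙⊞⊛⊞⊞⊞⊞⊞
???⊞∘⊛∘∘∘⊞⊞⊞⊞⊞
???∘⊞⊛≋⊚∘⊞⊞⊞⊞⊞
???⊞⊛∙∙∙∘⊞⊞⊞⊞⊞
???∘∘∙⊞⊞⊛⊞⊞⊞⊞⊞
???∘∘∘∘∘∘⊞⊞⊞⊞⊞
?????????⊞⊞⊞⊞⊞
?????????⊞⊞⊞⊞⊞
?????????⊞⊞⊞⊞⊞

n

⊞⊞⊞⊞⊞⊞⊞⊞⊞⊞⊞⊞⊞⊞
⊞⊞⊞⊞⊞⊞⊞⊞⊞⊞⊞⊞⊞⊞
⊞⊞⊞⊞⊞⊞⊞⊞⊞⊞⊞⊞⊞⊞
⊞⊞⊞⊞⊞⊞⊞⊞⊞⊞⊞⊞⊞⊞
⊞⊞⊞⊞⊞⊞⊞⊞⊞⊞⊞⊞⊞⊞
⊞⊞⊞⊞⊞⊞⊞⊞⊞⊞⊞⊞⊞⊞
???⊛∙⊛∙⊞⊛⊞⊞⊞⊞⊞
???⊞∘⊛∘⊚∘⊞⊞⊞⊞⊞
???∘⊞⊛≋∘∘⊞⊞⊞⊞⊞
???⊞⊛∙∙∙∘⊞⊞⊞⊞⊞
???∘∘∙⊞⊞⊛⊞⊞⊞⊞⊞
???∘∘∘∘∘∘⊞⊞⊞⊞⊞
?????????⊞⊞⊞⊞⊞
?????????⊞⊞⊞⊞⊞

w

⊞⊞⊞⊞⊞⊞⊞⊞⊞⊞⊞⊞⊞⊞
⊞⊞⊞⊞⊞⊞⊞⊞⊞⊞⊞⊞⊞⊞
⊞⊞⊞⊞⊞⊞⊞⊞⊞⊞⊞⊞⊞⊞
⊞⊞⊞⊞⊞⊞⊞⊞⊞⊞⊞⊞⊞⊞
⊞⊞⊞⊞⊞⊞⊞⊞⊞⊞⊞⊞⊞⊞
⊞⊞⊞⊞⊞⊞⊞⊞⊞⊞⊞⊞⊞⊞
????⊛∙⊛∙⊞⊛⊞⊞⊞⊞
????⊞∘⊛⊚∘∘⊞⊞⊞⊞
????∘⊞⊛≋∘∘⊞⊞⊞⊞
????⊞⊛∙∙∙∘⊞⊞⊞⊞
????∘∘∙⊞⊞⊛⊞⊞⊞⊞
????∘∘∘∘∘∘⊞⊞⊞⊞
??????????⊞⊞⊞⊞
??????????⊞⊞⊞⊞

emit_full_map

⊛∙⊛∙⊞⊛
⊞∘⊛⊚∘∘
∘⊞⊛≋∘∘
⊞⊛∙∙∙∘
∘∘∙⊞⊞⊛
∘∘∘∘∘∘

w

⊞⊞⊞⊞⊞⊞⊞⊞⊞⊞⊞⊞⊞⊞
⊞⊞⊞⊞⊞⊞⊞⊞⊞⊞⊞⊞⊞⊞
⊞⊞⊞⊞⊞⊞⊞⊞⊞⊞⊞⊞⊞⊞
⊞⊞⊞⊞⊞⊞⊞⊞⊞⊞⊞⊞⊞⊞
⊞⊞⊞⊞⊞⊞⊞⊞⊞⊞⊞⊞⊞⊞
⊞⊞⊞⊞⊞⊞⊞⊞⊞⊞⊞⊞⊞⊞
?????⊛∙⊛∙⊞⊛⊞⊞⊞
?????⊞∘⊚∘∘∘⊞⊞⊞
?????∘⊞⊛≋∘∘⊞⊞⊞
?????⊞⊛∙∙∙∘⊞⊞⊞
?????∘∘∙⊞⊞⊛⊞⊞⊞
?????∘∘∘∘∘∘⊞⊞⊞
???????????⊞⊞⊞
???????????⊞⊞⊞

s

⊞⊞⊞⊞⊞⊞⊞⊞⊞⊞⊞⊞⊞⊞
⊞⊞⊞⊞⊞⊞⊞⊞⊞⊞⊞⊞⊞⊞
⊞⊞⊞⊞⊞⊞⊞⊞⊞⊞⊞⊞⊞⊞
⊞⊞⊞⊞⊞⊞⊞⊞⊞⊞⊞⊞⊞⊞
⊞⊞⊞⊞⊞⊞⊞⊞⊞⊞⊞⊞⊞⊞
?????⊛∙⊛∙⊞⊛⊞⊞⊞
?????⊞∘⊛∘∘∘⊞⊞⊞
?????∘⊞⊚≋∘∘⊞⊞⊞
?????⊞⊛∙∙∙∘⊞⊞⊞
?????∘∘∙⊞⊞⊛⊞⊞⊞
?????∘∘∘∘∘∘⊞⊞⊞
???????????⊞⊞⊞
???????????⊞⊞⊞
???????????⊞⊞⊞

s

⊞⊞⊞⊞⊞⊞⊞⊞⊞⊞⊞⊞⊞⊞
⊞⊞⊞⊞⊞⊞⊞⊞⊞⊞⊞⊞⊞⊞
⊞⊞⊞⊞⊞⊞⊞⊞⊞⊞⊞⊞⊞⊞
⊞⊞⊞⊞⊞⊞⊞⊞⊞⊞⊞⊞⊞⊞
?????⊛∙⊛∙⊞⊛⊞⊞⊞
?????⊞∘⊛∘∘∘⊞⊞⊞
?????∘⊞⊛≋∘∘⊞⊞⊞
?????⊞⊛⊚∙∙∘⊞⊞⊞
?????∘∘∙⊞⊞⊛⊞⊞⊞
?????∘∘∘∘∘∘⊞⊞⊞
???????????⊞⊞⊞
???????????⊞⊞⊞
???????????⊞⊞⊞
???????????⊞⊞⊞

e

⊞⊞⊞⊞⊞⊞⊞⊞⊞⊞⊞⊞⊞⊞
⊞⊞⊞⊞⊞⊞⊞⊞⊞⊞⊞⊞⊞⊞
⊞⊞⊞⊞⊞⊞⊞⊞⊞⊞⊞⊞⊞⊞
⊞⊞⊞⊞⊞⊞⊞⊞⊞⊞⊞⊞⊞⊞
????⊛∙⊛∙⊞⊛⊞⊞⊞⊞
????⊞∘⊛∘∘∘⊞⊞⊞⊞
????∘⊞⊛≋∘∘⊞⊞⊞⊞
????⊞⊛∙⊚∙∘⊞⊞⊞⊞
????∘∘∙⊞⊞⊛⊞⊞⊞⊞
????∘∘∘∘∘∘⊞⊞⊞⊞
??????????⊞⊞⊞⊞
??????????⊞⊞⊞⊞
??????????⊞⊞⊞⊞
??????????⊞⊞⊞⊞

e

⊞⊞⊞⊞⊞⊞⊞⊞⊞⊞⊞⊞⊞⊞
⊞⊞⊞⊞⊞⊞⊞⊞⊞⊞⊞⊞⊞⊞
⊞⊞⊞⊞⊞⊞⊞⊞⊞⊞⊞⊞⊞⊞
⊞⊞⊞⊞⊞⊞⊞⊞⊞⊞⊞⊞⊞⊞
???⊛∙⊛∙⊞⊛⊞⊞⊞⊞⊞
???⊞∘⊛∘∘∘⊞⊞⊞⊞⊞
???∘⊞⊛≋∘∘⊞⊞⊞⊞⊞
???⊞⊛∙∙⊚∘⊞⊞⊞⊞⊞
???∘∘∙⊞⊞⊛⊞⊞⊞⊞⊞
???∘∘∘∘∘∘⊞⊞⊞⊞⊞
?????????⊞⊞⊞⊞⊞
?????????⊞⊞⊞⊞⊞
?????????⊞⊞⊞⊞⊞
?????????⊞⊞⊞⊞⊞

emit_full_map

⊛∙⊛∙⊞⊛
⊞∘⊛∘∘∘
∘⊞⊛≋∘∘
⊞⊛∙∙⊚∘
∘∘∙⊞⊞⊛
∘∘∘∘∘∘

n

⊞⊞⊞⊞⊞⊞⊞⊞⊞⊞⊞⊞⊞⊞
⊞⊞⊞⊞⊞⊞⊞⊞⊞⊞⊞⊞⊞⊞
⊞⊞⊞⊞⊞⊞⊞⊞⊞⊞⊞⊞⊞⊞
⊞⊞⊞⊞⊞⊞⊞⊞⊞⊞⊞⊞⊞⊞
⊞⊞⊞⊞⊞⊞⊞⊞⊞⊞⊞⊞⊞⊞
???⊛∙⊛∙⊞⊛⊞⊞⊞⊞⊞
???⊞∘⊛∘∘∘⊞⊞⊞⊞⊞
???∘⊞⊛≋⊚∘⊞⊞⊞⊞⊞
???⊞⊛∙∙∙∘⊞⊞⊞⊞⊞
???∘∘∙⊞⊞⊛⊞⊞⊞⊞⊞
???∘∘∘∘∘∘⊞⊞⊞⊞⊞
?????????⊞⊞⊞⊞⊞
?????????⊞⊞⊞⊞⊞
?????????⊞⊞⊞⊞⊞

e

⊞⊞⊞⊞⊞⊞⊞⊞⊞⊞⊞⊞⊞⊞
⊞⊞⊞⊞⊞⊞⊞⊞⊞⊞⊞⊞⊞⊞
⊞⊞⊞⊞⊞⊞⊞⊞⊞⊞⊞⊞⊞⊞
⊞⊞⊞⊞⊞⊞⊞⊞⊞⊞⊞⊞⊞⊞
⊞⊞⊞⊞⊞⊞⊞⊞⊞⊞⊞⊞⊞⊞
??⊛∙⊛∙⊞⊛⊞⊞⊞⊞⊞⊞
??⊞∘⊛∘∘∘⊞⊞⊞⊞⊞⊞
??∘⊞⊛≋∘⊚⊞⊞⊞⊞⊞⊞
??⊞⊛∙∙∙∘⊞⊞⊞⊞⊞⊞
??∘∘∙⊞⊞⊛⊞⊞⊞⊞⊞⊞
??∘∘∘∘∘∘⊞⊞⊞⊞⊞⊞
????????⊞⊞⊞⊞⊞⊞
????????⊞⊞⊞⊞⊞⊞
????????⊞⊞⊞⊞⊞⊞

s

⊞⊞⊞⊞⊞⊞⊞⊞⊞⊞⊞⊞⊞⊞
⊞⊞⊞⊞⊞⊞⊞⊞⊞⊞⊞⊞⊞⊞
⊞⊞⊞⊞⊞⊞⊞⊞⊞⊞⊞⊞⊞⊞
⊞⊞⊞⊞⊞⊞⊞⊞⊞⊞⊞⊞⊞⊞
??⊛∙⊛∙⊞⊛⊞⊞⊞⊞⊞⊞
??⊞∘⊛∘∘∘⊞⊞⊞⊞⊞⊞
??∘⊞⊛≋∘∘⊞⊞⊞⊞⊞⊞
??⊞⊛∙∙∙⊚⊞⊞⊞⊞⊞⊞
??∘∘∙⊞⊞⊛⊞⊞⊞⊞⊞⊞
??∘∘∘∘∘∘⊞⊞⊞⊞⊞⊞
????????⊞⊞⊞⊞⊞⊞
????????⊞⊞⊞⊞⊞⊞
????????⊞⊞⊞⊞⊞⊞
????????⊞⊞⊞⊞⊞⊞

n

⊞⊞⊞⊞⊞⊞⊞⊞⊞⊞⊞⊞⊞⊞
⊞⊞⊞⊞⊞⊞⊞⊞⊞⊞⊞⊞⊞⊞
⊞⊞⊞⊞⊞⊞⊞⊞⊞⊞⊞⊞⊞⊞
⊞⊞⊞⊞⊞⊞⊞⊞⊞⊞⊞⊞⊞⊞
⊞⊞⊞⊞⊞⊞⊞⊞⊞⊞⊞⊞⊞⊞
??⊛∙⊛∙⊞⊛⊞⊞⊞⊞⊞⊞
??⊞∘⊛∘∘∘⊞⊞⊞⊞⊞⊞
??∘⊞⊛≋∘⊚⊞⊞⊞⊞⊞⊞
??⊞⊛∙∙∙∘⊞⊞⊞⊞⊞⊞
??∘∘∙⊞⊞⊛⊞⊞⊞⊞⊞⊞
??∘∘∘∘∘∘⊞⊞⊞⊞⊞⊞
????????⊞⊞⊞⊞⊞⊞
????????⊞⊞⊞⊞⊞⊞
????????⊞⊞⊞⊞⊞⊞

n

⊞⊞⊞⊞⊞⊞⊞⊞⊞⊞⊞⊞⊞⊞
⊞⊞⊞⊞⊞⊞⊞⊞⊞⊞⊞⊞⊞⊞
⊞⊞⊞⊞⊞⊞⊞⊞⊞⊞⊞⊞⊞⊞
⊞⊞⊞⊞⊞⊞⊞⊞⊞⊞⊞⊞⊞⊞
⊞⊞⊞⊞⊞⊞⊞⊞⊞⊞⊞⊞⊞⊞
⊞⊞⊞⊞⊞⊞⊞⊞⊞⊞⊞⊞⊞⊞
??⊛∙⊛∙⊞⊛⊞⊞⊞⊞⊞⊞
??⊞∘⊛∘∘⊚⊞⊞⊞⊞⊞⊞
??∘⊞⊛≋∘∘⊞⊞⊞⊞⊞⊞
??⊞⊛∙∙∙∘⊞⊞⊞⊞⊞⊞
??∘∘∙⊞⊞⊛⊞⊞⊞⊞⊞⊞
??∘∘∘∘∘∘⊞⊞⊞⊞⊞⊞
????????⊞⊞⊞⊞⊞⊞
????????⊞⊞⊞⊞⊞⊞

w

⊞⊞⊞⊞⊞⊞⊞⊞⊞⊞⊞⊞⊞⊞
⊞⊞⊞⊞⊞⊞⊞⊞⊞⊞⊞⊞⊞⊞
⊞⊞⊞⊞⊞⊞⊞⊞⊞⊞⊞⊞⊞⊞
⊞⊞⊞⊞⊞⊞⊞⊞⊞⊞⊞⊞⊞⊞
⊞⊞⊞⊞⊞⊞⊞⊞⊞⊞⊞⊞⊞⊞
⊞⊞⊞⊞⊞⊞⊞⊞⊞⊞⊞⊞⊞⊞
???⊛∙⊛∙⊞⊛⊞⊞⊞⊞⊞
???⊞∘⊛∘⊚∘⊞⊞⊞⊞⊞
???∘⊞⊛≋∘∘⊞⊞⊞⊞⊞
???⊞⊛∙∙∙∘⊞⊞⊞⊞⊞
???∘∘∙⊞⊞⊛⊞⊞⊞⊞⊞
???∘∘∘∘∘∘⊞⊞⊞⊞⊞
?????????⊞⊞⊞⊞⊞
?????????⊞⊞⊞⊞⊞

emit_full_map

⊛∙⊛∙⊞⊛
⊞∘⊛∘⊚∘
∘⊞⊛≋∘∘
⊞⊛∙∙∙∘
∘∘∙⊞⊞⊛
∘∘∘∘∘∘
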